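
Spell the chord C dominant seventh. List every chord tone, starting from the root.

C dominant seventh: dominant seventh on C.
root → C
3rd (major 3rd) → E
5th (perfect 5th) → G
7th (minor 7th) → B♭

C, E, G, B♭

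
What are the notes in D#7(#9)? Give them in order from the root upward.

Root D♯, quality dominant seventh sharp nine:
D♯ — root
F𝄪 — major 3rd
A♯ — perfect 5th
C♯ — minor 7th
E𝄪 — augmented 9th

D♯, F𝄪, A♯, C♯, E𝄪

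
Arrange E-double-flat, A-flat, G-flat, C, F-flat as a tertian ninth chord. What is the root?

F-flat

Arranged so that each adjacent pair is a third by letter name: F-flat – A-flat – C – E-double-flat – G-flat.
The bottom of that stack, F-flat, is the root (this is F-flat dominant ninth sharp five).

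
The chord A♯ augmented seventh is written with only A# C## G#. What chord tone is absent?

E##

A♯ augmented seventh = A#, C##, E##, G#. The voicing lacks the 5th (augmented 5th), E##.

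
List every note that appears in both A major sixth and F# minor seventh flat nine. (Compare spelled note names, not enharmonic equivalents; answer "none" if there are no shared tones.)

A major sixth = A, C-sharp, E, F-sharp.
F# minor seventh flat nine = F-sharp, A, C-sharp, E, G.
Shared: A, C-sharp, E, F-sharp.

A  C-sharp  E  F-sharp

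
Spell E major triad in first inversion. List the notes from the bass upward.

G# – B – E

In root position, E major triad is E–G#–B.
First inversion puts the third (G#) in the bass.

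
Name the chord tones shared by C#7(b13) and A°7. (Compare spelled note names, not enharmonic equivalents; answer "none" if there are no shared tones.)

C#7(b13): C# E# G# B A
A°7: A C Eb Gb
Common to both → A.

A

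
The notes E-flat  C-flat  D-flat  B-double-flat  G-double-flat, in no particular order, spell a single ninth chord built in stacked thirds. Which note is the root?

C-flat

Stacking in thirds gives C-flat – E-flat – G-double-flat – B-double-flat – D-flat, so C-flat is the root — C-flat dominant ninth flat five.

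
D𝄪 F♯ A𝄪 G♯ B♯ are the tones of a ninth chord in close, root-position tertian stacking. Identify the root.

G♯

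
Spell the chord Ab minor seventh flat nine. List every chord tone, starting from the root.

Ab minor seventh flat nine: minor seventh flat nine on A-flat.
root → A-flat
3rd (minor 3rd) → C-flat
5th (perfect 5th) → E-flat
7th (minor 7th) → G-flat
9th (minor 9th) → B-double-flat

A-flat, C-flat, E-flat, G-flat, B-double-flat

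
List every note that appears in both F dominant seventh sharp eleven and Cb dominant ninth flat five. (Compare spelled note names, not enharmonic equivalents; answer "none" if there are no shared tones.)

F dominant seventh sharp eleven: F A C E-flat B
Cb dominant ninth flat five: C-flat E-flat G-double-flat B-double-flat D-flat
Common to both → E-flat.

E-flat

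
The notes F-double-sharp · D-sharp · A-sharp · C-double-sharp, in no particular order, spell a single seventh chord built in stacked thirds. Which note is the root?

Arranged so that each adjacent pair is a third by letter name: D-sharp – F-double-sharp – A-sharp – C-double-sharp.
The bottom of that stack, D-sharp, is the root (this is D-sharp major seventh).

D-sharp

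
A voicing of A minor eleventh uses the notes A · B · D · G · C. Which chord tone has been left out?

E

A minor eleventh = A, C, E, G, B, D. The voicing lacks the 5th (perfect 5th), E.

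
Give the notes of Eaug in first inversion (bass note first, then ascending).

G#, B#, E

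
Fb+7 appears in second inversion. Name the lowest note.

C

Fb+7 in root position is Fb–Ab–C–Ebb.
Second inversion places the fifth in the bass, which is C.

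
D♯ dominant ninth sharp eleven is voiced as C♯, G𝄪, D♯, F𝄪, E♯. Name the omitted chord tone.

D♯ dominant ninth sharp eleven = D♯, F𝄪, A♯, C♯, E♯, G𝄪. The voicing lacks the 5th (perfect 5th), A♯.

A♯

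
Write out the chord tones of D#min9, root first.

Root D#, quality minor ninth:
- root: D#
- minor 3rd: F#
- perfect 5th: A#
- minor 7th: C#
- major 9th: E#

D#, F#, A#, C#, E#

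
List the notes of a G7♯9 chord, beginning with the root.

G, B, D, F, A#

G7♯9: dominant seventh sharp nine on G.
Root: G
Major 3rd (3rd): B
Perfect 5th (5th): D
Minor 7th (7th): F
Augmented 9th (9th): A#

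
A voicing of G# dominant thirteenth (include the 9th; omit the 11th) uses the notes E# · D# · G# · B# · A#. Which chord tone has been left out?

F#

The full G# dominant thirteenth chord is G#, B#, D#, F#, A#, E#.
Comparing with the voicing, the minor 7th (7th) — F# — is absent.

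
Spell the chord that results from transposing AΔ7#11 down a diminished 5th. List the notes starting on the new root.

D♯  F𝄪  A♯  C𝄪  G𝄪

A down a diminished 5th → D♯. New chord: D♯ major seventh sharp eleven.
D♯ — root
F𝄪 — major 3rd
A♯ — perfect 5th
C𝄪 — major 7th
G𝄪 — augmented 11th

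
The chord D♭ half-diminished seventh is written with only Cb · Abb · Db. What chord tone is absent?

Fb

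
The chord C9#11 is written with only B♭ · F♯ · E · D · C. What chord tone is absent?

G

C9#11 = C, E, G, B♭, D, F♯. The voicing lacks the 5th (perfect 5th), G.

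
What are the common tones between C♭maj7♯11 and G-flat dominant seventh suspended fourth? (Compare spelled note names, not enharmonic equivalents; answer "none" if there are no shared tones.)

Cb – Gb

C♭maj7♯11 = Cb, Eb, Gb, Bb, F.
G-flat dominant seventh suspended fourth = Gb, Cb, Db, Fb.
Shared: Cb, Gb.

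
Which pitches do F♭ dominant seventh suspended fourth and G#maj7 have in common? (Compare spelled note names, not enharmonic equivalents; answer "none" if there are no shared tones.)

F♭ dominant seventh suspended fourth: Fb Bbb Cb Ebb
G#maj7: G# B# D# F##
Common to both → none.

none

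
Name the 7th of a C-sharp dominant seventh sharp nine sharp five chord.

Root of C-sharp dominant seventh sharp nine sharp five = C♯. The 7th is a minor 7th: C♯ up a minor 7th → B.

B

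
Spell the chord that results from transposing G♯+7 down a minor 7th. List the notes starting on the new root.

A# – C## – E## – G#

Transposed root: G# → A# (minor 7th down). So we spell A# augmented seventh:
- root: A#
- major 3rd: C##
- augmented 5th: E##
- minor 7th: G#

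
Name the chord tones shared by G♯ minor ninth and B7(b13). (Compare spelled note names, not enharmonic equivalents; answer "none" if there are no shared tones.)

B D# F#

G♯ minor ninth: G# B D# F# A#
B7(b13): B D# F# A G
Common to both → B, D#, F#.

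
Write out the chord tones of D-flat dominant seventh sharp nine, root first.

D-flat, F, A-flat, C-flat, E

D-flat dominant seventh sharp nine is a dominant seventh sharp nine built on D-flat.
Root: D-flat
Major 3rd (3rd): F
Perfect 5th (5th): A-flat
Minor 7th (7th): C-flat
Augmented 9th (9th): E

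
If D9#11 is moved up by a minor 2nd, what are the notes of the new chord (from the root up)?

A minor 2nd up from D is Eb, so the new chord is Eb dominant ninth sharp eleven.
- root: Eb
- major 3rd: G
- perfect 5th: Bb
- minor 7th: Db
- major 9th: F
- augmented 11th: A

Eb G Bb Db F A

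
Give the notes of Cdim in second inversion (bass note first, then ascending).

Gb C Eb

Cdim = C–Eb–Gb; second inversion → fifth (Gb) lowest.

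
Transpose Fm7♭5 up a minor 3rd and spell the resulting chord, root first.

A minor 3rd up from F is Ab, so the new chord is Ab half-diminished seventh.
Ab — root
Cb — minor 3rd
Ebb — diminished 5th
Gb — minor 7th

Ab  Cb  Ebb  Gb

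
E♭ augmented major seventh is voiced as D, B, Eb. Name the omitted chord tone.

G

E♭ augmented major seventh = Eb, G, B, D. The voicing lacks the 3rd (major 3rd), G.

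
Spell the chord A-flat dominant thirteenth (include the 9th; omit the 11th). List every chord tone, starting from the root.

Ab – C – Eb – Gb – Bb – F

A-flat dominant thirteenth: dominant thirteenth on Ab.
Ab — root
C — major 3rd
Eb — perfect 5th
Gb — minor 7th
Bb — major 9th
F — major 13th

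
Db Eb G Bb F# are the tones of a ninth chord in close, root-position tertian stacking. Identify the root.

Arranged so that each adjacent pair is a third by letter name: Eb – G – Bb – Db – F#.
The bottom of that stack, Eb, is the root (this is Eb dominant seventh sharp nine).

Eb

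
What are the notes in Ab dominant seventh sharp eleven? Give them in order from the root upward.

Ab dominant seventh sharp eleven: dominant seventh sharp eleven on A-flat.
root → A-flat
3rd (major 3rd) → C
5th (perfect 5th) → E-flat
7th (minor 7th) → G-flat
11th (augmented 11th) → D

A-flat, C, E-flat, G-flat, D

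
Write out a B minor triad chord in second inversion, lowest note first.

In root position, B minor triad is B–D–F-sharp.
Second inversion puts the fifth (F-sharp) in the bass.

F-sharp, B, D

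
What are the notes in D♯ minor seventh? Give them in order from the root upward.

D-sharp  F-sharp  A-sharp  C-sharp

Root D-sharp, quality minor seventh:
- root: D-sharp
- minor 3rd: F-sharp
- perfect 5th: A-sharp
- minor 7th: C-sharp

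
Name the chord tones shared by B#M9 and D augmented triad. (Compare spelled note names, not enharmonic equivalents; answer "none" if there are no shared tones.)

B#M9 = B#, D##, F##, A##, C##.
D augmented triad = D, F#, A#.
Shared: none.

none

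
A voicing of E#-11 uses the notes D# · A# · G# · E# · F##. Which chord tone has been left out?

B#

The full E#-11 chord is E#, G#, B#, D#, F##, A#.
Comparing with the voicing, the perfect 5th (5th) — B# — is absent.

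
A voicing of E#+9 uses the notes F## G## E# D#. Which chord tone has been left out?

B##

The full E#+9 chord is E#, G##, B##, D#, F##.
Comparing with the voicing, the augmented 5th (5th) — B## — is absent.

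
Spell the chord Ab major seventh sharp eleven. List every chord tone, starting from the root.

Ab major seventh sharp eleven is a major seventh sharp eleven built on A-flat.
Root: A-flat
Major 3rd (3rd): C
Perfect 5th (5th): E-flat
Major 7th (7th): G
Augmented 11th (11th): D

A-flat – C – E-flat – G – D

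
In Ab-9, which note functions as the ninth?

Bb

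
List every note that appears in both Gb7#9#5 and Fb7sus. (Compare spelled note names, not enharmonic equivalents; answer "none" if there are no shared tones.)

Fb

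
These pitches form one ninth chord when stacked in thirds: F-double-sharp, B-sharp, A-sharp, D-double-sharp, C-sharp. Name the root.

B-sharp

Arranged so that each adjacent pair is a third by letter name: B-sharp – D-double-sharp – F-double-sharp – A-sharp – C-sharp.
The bottom of that stack, B-sharp, is the root (this is B-sharp dominant seventh flat nine).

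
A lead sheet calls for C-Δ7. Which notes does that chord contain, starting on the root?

C, Eb, G, B

Root C, quality minor-major seventh:
root → C
3rd (minor 3rd) → Eb
5th (perfect 5th) → G
7th (major 7th) → B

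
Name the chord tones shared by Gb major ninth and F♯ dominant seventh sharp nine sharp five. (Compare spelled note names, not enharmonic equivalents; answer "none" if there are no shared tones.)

Gb major ninth = G-flat, B-flat, D-flat, F, A-flat.
F♯ dominant seventh sharp nine sharp five = F-sharp, A-sharp, C-double-sharp, E, G-double-sharp.
Shared: none.

none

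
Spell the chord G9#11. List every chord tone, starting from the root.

G  B  D  F  A  C♯

G9#11: dominant ninth sharp eleven on G.
root → G
3rd (major 3rd) → B
5th (perfect 5th) → D
7th (minor 7th) → F
9th (major 9th) → A
11th (augmented 11th) → C♯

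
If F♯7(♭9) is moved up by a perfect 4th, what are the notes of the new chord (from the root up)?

B D# F# A C

Transposed root: F# → B (perfect 4th up). So we spell B dominant seventh flat nine:
B — root
D# — major 3rd
F# — perfect 5th
A — minor 7th
C — minor 9th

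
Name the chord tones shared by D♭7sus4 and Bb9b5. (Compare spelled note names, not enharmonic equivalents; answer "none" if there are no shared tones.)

D♭7sus4: D♭ G♭ A♭ C♭
Bb9b5: B♭ D F♭ A♭ C
Common to both → A♭.

A♭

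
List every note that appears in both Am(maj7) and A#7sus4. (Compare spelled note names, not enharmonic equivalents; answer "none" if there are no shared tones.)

G#

Am(maj7) = A, C, E, G#.
A#7sus4 = A#, D#, E#, G#.
Shared: G#.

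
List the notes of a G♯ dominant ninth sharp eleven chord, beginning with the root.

G♯, B♯, D♯, F♯, A♯, C𝄪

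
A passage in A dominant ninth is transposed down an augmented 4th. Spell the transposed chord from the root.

E-flat  G  B-flat  D-flat  F

Transposed root: A → E-flat (augmented 4th down). So we spell E-flat dominant ninth:
E-flat — root
G — major 3rd
B-flat — perfect 5th
D-flat — minor 7th
F — major 9th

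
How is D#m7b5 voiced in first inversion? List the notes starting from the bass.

F#, A, C#, D#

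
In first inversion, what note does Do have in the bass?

F

Do = D–F–Ab. First inversion → third in the bass = F.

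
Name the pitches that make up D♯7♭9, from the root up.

D♯7♭9 is a dominant seventh flat nine built on D#.
D# — root
F## — major 3rd
A# — perfect 5th
C# — minor 7th
E — minor 9th

D#, F##, A#, C#, E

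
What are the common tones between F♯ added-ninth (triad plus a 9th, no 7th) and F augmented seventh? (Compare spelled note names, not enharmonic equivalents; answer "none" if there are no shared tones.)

F♯ added-ninth = F#, A#, C#, G#.
F augmented seventh = F, A, C#, Eb.
Shared: C#.

C#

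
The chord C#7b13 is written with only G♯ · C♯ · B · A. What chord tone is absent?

C#7b13 = C♯, E♯, G♯, B, A. The voicing lacks the 3rd (major 3rd), E♯.

E♯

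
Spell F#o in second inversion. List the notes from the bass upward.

C – F# – A

In root position, F#o is F#–A–C.
Second inversion puts the fifth (C) in the bass.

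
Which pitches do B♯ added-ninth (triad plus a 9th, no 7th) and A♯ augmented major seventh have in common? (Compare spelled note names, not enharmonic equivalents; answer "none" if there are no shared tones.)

C-double-sharp

B♯ added-ninth: B-sharp D-double-sharp F-double-sharp C-double-sharp
A♯ augmented major seventh: A-sharp C-double-sharp E-double-sharp G-double-sharp
Common to both → C-double-sharp.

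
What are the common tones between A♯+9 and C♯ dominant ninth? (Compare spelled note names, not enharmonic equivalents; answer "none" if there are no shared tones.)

A♯+9: A♯ C𝄪 E𝄪 G♯ B♯
C♯ dominant ninth: C♯ E♯ G♯ B D♯
Common to both → G♯.

G♯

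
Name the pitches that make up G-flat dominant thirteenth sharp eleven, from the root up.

Root G-flat, quality dominant thirteenth sharp eleven:
G-flat — root
B-flat — major 3rd
D-flat — perfect 5th
F-flat — minor 7th
A-flat — major 9th
C — augmented 11th
E-flat — major 13th

G-flat B-flat D-flat F-flat A-flat C E-flat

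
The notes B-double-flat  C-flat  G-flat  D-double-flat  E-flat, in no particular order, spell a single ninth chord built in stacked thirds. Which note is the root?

C-flat

Stacking in thirds gives C-flat – E-flat – G-flat – B-double-flat – D-double-flat, so C-flat is the root — C-flat dominant seventh flat nine.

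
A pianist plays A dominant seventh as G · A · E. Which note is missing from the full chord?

The full A dominant seventh chord is A, C-sharp, E, G.
Comparing with the voicing, the major 3rd (3rd) — C-sharp — is absent.

C-sharp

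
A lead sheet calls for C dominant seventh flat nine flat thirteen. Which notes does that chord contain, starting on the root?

C – E – G – B-flat – D-flat – A-flat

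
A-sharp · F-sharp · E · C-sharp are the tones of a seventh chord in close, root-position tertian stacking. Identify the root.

Arranged so that each adjacent pair is a third by letter name: F-sharp – A-sharp – C-sharp – E.
The bottom of that stack, F-sharp, is the root (this is F-sharp dominant seventh).

F-sharp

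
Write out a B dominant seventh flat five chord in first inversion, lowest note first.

D-sharp – F – A – B

In root position, B dominant seventh flat five is B–D-sharp–F–A.
First inversion puts the third (D-sharp) in the bass.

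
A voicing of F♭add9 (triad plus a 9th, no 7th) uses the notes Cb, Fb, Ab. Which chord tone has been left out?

Gb

The full F♭add9 chord is Fb, Ab, Cb, Gb.
Comparing with the voicing, the major 9th (9th) — Gb — is absent.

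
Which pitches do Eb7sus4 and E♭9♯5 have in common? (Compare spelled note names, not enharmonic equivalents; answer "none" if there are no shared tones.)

Eb7sus4 = Eb, Ab, Bb, Db.
E♭9♯5 = Eb, G, B, Db, F.
Shared: Eb, Db.

Eb – Db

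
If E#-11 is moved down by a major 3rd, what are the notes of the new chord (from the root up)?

Transposed root: E# → C# (major 3rd down). So we spell C# minor eleventh:
Root: C#
Minor 3rd (3rd): E
Perfect 5th (5th): G#
Minor 7th (7th): B
Major 9th (9th): D#
Perfect 11th (11th): F#

C#, E, G#, B, D#, F#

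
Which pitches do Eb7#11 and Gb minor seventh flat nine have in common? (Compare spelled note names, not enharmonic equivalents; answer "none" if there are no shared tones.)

Eb7#11 = Eb, G, Bb, Db, A.
Gb minor seventh flat nine = Gb, Bbb, Db, Fb, Abb.
Shared: Db.

Db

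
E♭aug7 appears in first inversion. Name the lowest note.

E♭aug7 in root position is Eb–G–B–Db.
First inversion places the third in the bass, which is G.

G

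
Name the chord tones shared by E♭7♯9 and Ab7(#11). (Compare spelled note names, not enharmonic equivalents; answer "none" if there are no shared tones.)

Eb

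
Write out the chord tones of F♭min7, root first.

F♭min7: minor seventh on Fb.
Fb — root
Abb — minor 3rd
Cb — perfect 5th
Ebb — minor 7th

Fb, Abb, Cb, Ebb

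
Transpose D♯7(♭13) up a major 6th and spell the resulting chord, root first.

D# up a major 6th → B#. New chord: B# dominant seventh flat thirteen.
- root: B#
- major 3rd: D##
- perfect 5th: F##
- minor 7th: A#
- minor 13th: G#

B# D## F## A# G#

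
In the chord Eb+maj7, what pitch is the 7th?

D

Root of Eb+maj7 = E♭. The 7th is a major 7th: E♭ up a major 7th → D.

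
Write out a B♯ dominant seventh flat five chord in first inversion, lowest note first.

D-double-sharp F-sharp A-sharp B-sharp

In root position, B♯ dominant seventh flat five is B-sharp–D-double-sharp–F-sharp–A-sharp.
First inversion puts the third (D-double-sharp) in the bass.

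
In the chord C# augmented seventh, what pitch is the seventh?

B

C# augmented seventh is built on C♯; its 7th is a minor 7th above the root.
A seventh above C uses the letter B, and the minor 7th above C♯ is B.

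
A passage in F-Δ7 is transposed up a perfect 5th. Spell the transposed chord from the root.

F up a perfect 5th → C. New chord: C minor-major seventh.
- root: C
- minor 3rd: E♭
- perfect 5th: G
- major 7th: B

C, E♭, G, B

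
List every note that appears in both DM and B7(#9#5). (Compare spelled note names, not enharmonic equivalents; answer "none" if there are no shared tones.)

DM: D F# A
B7(#9#5): B D# F## A C##
Common to both → A.

A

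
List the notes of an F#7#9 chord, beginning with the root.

Root F#, quality dominant seventh sharp nine:
Root: F#
Major 3rd (3rd): A#
Perfect 5th (5th): C#
Minor 7th (7th): E
Augmented 9th (9th): G##

F# A# C# E G##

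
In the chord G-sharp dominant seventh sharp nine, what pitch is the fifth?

D-sharp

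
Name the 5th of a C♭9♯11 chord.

C♭9♯11 is built on Cb; its 5th is a perfect 5th above the root.
A fifth above C uses the letter G, and the perfect 5th above Cb is Gb.

Gb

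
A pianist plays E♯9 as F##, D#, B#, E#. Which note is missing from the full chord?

G##

The full E♯9 chord is E#, G##, B#, D#, F##.
Comparing with the voicing, the major 3rd (3rd) — G## — is absent.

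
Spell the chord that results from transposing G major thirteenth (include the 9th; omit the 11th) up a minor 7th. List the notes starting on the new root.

F  A  C  E  G  D

G up a minor 7th → F. New chord: F major thirteenth.
Root: F
Major 3rd (3rd): A
Perfect 5th (5th): C
Major 7th (7th): E
Major 9th (9th): G
Major 13th (13th): D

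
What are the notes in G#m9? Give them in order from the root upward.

G♯, B, D♯, F♯, A♯

G#m9: minor ninth on G♯.
Root: G♯
Minor 3rd (3rd): B
Perfect 5th (5th): D♯
Minor 7th (7th): F♯
Major 9th (9th): A♯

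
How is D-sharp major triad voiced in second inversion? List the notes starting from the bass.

A# – D# – F##

D-sharp major triad = D#–F##–A#; second inversion → fifth (A#) lowest.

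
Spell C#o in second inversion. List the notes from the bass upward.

In root position, C#o is C#–E–G.
Second inversion puts the fifth (G) in the bass.

G  C#  E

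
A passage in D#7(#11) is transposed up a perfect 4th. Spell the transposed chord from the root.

Transposed root: D# → G# (perfect 4th up). So we spell G# dominant seventh sharp eleven:
root → G#
3rd (major 3rd) → B#
5th (perfect 5th) → D#
7th (minor 7th) → F#
11th (augmented 11th) → C##

G# B# D# F# C##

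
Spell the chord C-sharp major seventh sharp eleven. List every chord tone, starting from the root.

C-sharp major seventh sharp eleven is a major seventh sharp eleven built on C-sharp.
root → C-sharp
3rd (major 3rd) → E-sharp
5th (perfect 5th) → G-sharp
7th (major 7th) → B-sharp
11th (augmented 11th) → F-double-sharp

C-sharp E-sharp G-sharp B-sharp F-double-sharp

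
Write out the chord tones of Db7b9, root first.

D♭ F A♭ C♭ E𝄫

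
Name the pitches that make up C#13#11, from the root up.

C# E# G# B D# F## A#

C#13#11 is a dominant thirteenth sharp eleven built on C#.
C# — root
E# — major 3rd
G# — perfect 5th
B — minor 7th
D# — major 9th
F## — augmented 11th
A# — major 13th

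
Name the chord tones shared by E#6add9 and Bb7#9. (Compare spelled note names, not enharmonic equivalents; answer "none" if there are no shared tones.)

none

E#6add9: E♯ G𝄪 B♯ C𝄪 F𝄪
Bb7#9: B♭ D F A♭ C♯
Common to both → none.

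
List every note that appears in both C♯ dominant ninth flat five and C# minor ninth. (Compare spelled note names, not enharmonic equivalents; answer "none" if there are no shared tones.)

C-sharp  B  D-sharp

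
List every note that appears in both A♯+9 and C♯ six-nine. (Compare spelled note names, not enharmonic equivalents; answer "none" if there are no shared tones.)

A♯+9: A# C## E## G# B#
C♯ six-nine: C# E# G# A# D#
Common to both → A#, G#.

A# G#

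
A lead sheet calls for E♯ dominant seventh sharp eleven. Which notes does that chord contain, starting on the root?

E-sharp – G-double-sharp – B-sharp – D-sharp – A-double-sharp

E♯ dominant seventh sharp eleven: dominant seventh sharp eleven on E-sharp.
root → E-sharp
3rd (major 3rd) → G-double-sharp
5th (perfect 5th) → B-sharp
7th (minor 7th) → D-sharp
11th (augmented 11th) → A-double-sharp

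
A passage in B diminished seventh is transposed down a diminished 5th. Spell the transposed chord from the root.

A diminished 5th down from B is E-sharp, so the new chord is E-sharp diminished seventh.
Root: E-sharp
Minor 3rd (3rd): G-sharp
Diminished 5th (5th): B
Diminished 7th (7th): D

E-sharp G-sharp B D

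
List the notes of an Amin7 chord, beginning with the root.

Amin7 is a minor seventh built on A.
A — root
C — minor 3rd
E — perfect 5th
G — minor 7th

A, C, E, G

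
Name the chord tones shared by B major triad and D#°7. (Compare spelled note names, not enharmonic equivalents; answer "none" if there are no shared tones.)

D# – F#

B major triad = B, D#, F#.
D#°7 = D#, F#, A, C.
Shared: D#, F#.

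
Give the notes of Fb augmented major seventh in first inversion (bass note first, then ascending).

A♭, C, E♭, F♭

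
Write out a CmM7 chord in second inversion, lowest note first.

G, B, C, Eb

In root position, CmM7 is C–Eb–G–B.
Second inversion puts the fifth (G) in the bass.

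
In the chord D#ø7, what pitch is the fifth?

A

Root of D#ø7 = D#. The 5th is a diminished 5th: D# up a diminished 5th → A.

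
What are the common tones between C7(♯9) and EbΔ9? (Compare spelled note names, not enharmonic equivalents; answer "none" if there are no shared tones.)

G, Bb

C7(♯9) = C, E, G, Bb, D#.
EbΔ9 = Eb, G, Bb, D, F.
Shared: G, Bb.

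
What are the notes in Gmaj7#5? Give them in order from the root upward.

Root G, quality augmented major seventh:
- root: G
- major 3rd: B
- augmented 5th: D♯
- major 7th: F♯

G B D♯ F♯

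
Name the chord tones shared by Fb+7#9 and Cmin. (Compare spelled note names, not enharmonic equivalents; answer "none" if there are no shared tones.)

C, G

Fb+7#9 = F♭, A♭, C, E𝄫, G.
Cmin = C, E♭, G.
Shared: C, G.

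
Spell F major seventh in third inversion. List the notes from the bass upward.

E, F, A, C

F major seventh = F–A–C–E; third inversion → seventh (E) lowest.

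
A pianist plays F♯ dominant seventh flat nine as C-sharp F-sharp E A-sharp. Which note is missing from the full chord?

G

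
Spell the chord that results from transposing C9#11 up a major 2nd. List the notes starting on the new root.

Transposed root: C → D (major 2nd up). So we spell D dominant ninth sharp eleven:
- root: D
- major 3rd: F#
- perfect 5th: A
- minor 7th: C
- major 9th: E
- augmented 11th: G#

D, F#, A, C, E, G#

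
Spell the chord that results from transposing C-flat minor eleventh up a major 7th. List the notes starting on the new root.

B-flat, D-flat, F, A-flat, C, E-flat

C-flat up a major 7th → B-flat. New chord: B-flat minor eleventh.
root → B-flat
3rd (minor 3rd) → D-flat
5th (perfect 5th) → F
7th (minor 7th) → A-flat
9th (major 9th) → C
11th (perfect 11th) → E-flat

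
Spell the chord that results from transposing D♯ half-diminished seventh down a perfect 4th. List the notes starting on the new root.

Transposed root: D-sharp → A-sharp (perfect 4th down). So we spell A-sharp half-diminished seventh:
root → A-sharp
3rd (minor 3rd) → C-sharp
5th (diminished 5th) → E
7th (minor 7th) → G-sharp

A-sharp – C-sharp – E – G-sharp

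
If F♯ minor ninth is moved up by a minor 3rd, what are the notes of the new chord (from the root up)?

A, C, E, G, B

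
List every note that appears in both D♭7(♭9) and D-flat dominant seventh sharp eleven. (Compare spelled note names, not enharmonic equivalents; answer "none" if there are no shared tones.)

D♭7(♭9): Db F Ab Cb Ebb
D-flat dominant seventh sharp eleven: Db F Ab Cb G
Common to both → Db, F, Ab, Cb.

Db, F, Ab, Cb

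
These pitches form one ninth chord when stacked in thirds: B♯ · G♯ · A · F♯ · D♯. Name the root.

Stacking in thirds gives G♯ – B♯ – D♯ – F♯ – A, so G♯ is the root — G♯ dominant seventh flat nine.

G♯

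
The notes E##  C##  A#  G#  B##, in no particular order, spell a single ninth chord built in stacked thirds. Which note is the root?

A#

Stacking in thirds gives A# – C## – E## – G# – B##, so A# is the root — A# dominant seventh sharp nine sharp five.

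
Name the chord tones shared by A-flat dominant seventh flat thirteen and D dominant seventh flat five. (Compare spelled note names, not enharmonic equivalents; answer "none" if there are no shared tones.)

A-flat C

A-flat dominant seventh flat thirteen: A-flat C E-flat G-flat F-flat
D dominant seventh flat five: D F-sharp A-flat C
Common to both → A-flat, C.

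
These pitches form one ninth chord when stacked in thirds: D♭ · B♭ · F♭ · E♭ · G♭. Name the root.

E♭

Arranged so that each adjacent pair is a third by letter name: E♭ – G♭ – B♭ – D♭ – F♭.
The bottom of that stack, E♭, is the root (this is E♭ minor seventh flat nine).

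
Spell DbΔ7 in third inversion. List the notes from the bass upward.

C – Db – F – Ab

In root position, DbΔ7 is Db–F–Ab–C.
Third inversion puts the seventh (C) in the bass.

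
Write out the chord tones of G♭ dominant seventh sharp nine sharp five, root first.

Gb Bb D Fb A

Root Gb, quality dominant seventh sharp nine sharp five:
Root: Gb
Major 3rd (3rd): Bb
Augmented 5th (5th): D
Minor 7th (7th): Fb
Augmented 9th (9th): A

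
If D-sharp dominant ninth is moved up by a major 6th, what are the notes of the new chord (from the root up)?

D-sharp up a major 6th → B-sharp. New chord: B-sharp dominant ninth.
- root: B-sharp
- major 3rd: D-double-sharp
- perfect 5th: F-double-sharp
- minor 7th: A-sharp
- major 9th: C-double-sharp

B-sharp D-double-sharp F-double-sharp A-sharp C-double-sharp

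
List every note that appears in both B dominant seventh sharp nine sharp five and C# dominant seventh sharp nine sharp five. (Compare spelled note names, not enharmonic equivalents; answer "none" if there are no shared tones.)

B dominant seventh sharp nine sharp five = B, D#, F##, A, C##.
C# dominant seventh sharp nine sharp five = C#, E#, G##, B, D##.
Shared: B.

B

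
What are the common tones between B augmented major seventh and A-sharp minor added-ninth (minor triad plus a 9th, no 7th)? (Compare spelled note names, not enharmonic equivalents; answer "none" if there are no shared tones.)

A-sharp

B augmented major seventh = B, D-sharp, F-double-sharp, A-sharp.
A-sharp minor added-ninth = A-sharp, C-sharp, E-sharp, B-sharp.
Shared: A-sharp.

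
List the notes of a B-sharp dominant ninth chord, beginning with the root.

B-sharp – D-double-sharp – F-double-sharp – A-sharp – C-double-sharp

B-sharp dominant ninth: dominant ninth on B-sharp.
B-sharp — root
D-double-sharp — major 3rd
F-double-sharp — perfect 5th
A-sharp — minor 7th
C-double-sharp — major 9th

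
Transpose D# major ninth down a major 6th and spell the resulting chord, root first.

F#, A#, C#, E#, G#

D# down a major 6th → F#. New chord: F# major ninth.
F# — root
A# — major 3rd
C# — perfect 5th
E# — major 7th
G# — major 9th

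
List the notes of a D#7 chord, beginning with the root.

D♯  F𝄪  A♯  C♯

Root D♯, quality dominant seventh:
- root: D♯
- major 3rd: F𝄪
- perfect 5th: A♯
- minor 7th: C♯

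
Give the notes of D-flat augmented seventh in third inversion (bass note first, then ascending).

In root position, D-flat augmented seventh is D-flat–F–A–C-flat.
Third inversion puts the seventh (C-flat) in the bass.

C-flat D-flat F A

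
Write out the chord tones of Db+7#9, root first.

Db+7#9 is a dominant seventh sharp nine sharp five built on D♭.
- root: D♭
- major 3rd: F
- augmented 5th: A
- minor 7th: C♭
- augmented 9th: E

D♭, F, A, C♭, E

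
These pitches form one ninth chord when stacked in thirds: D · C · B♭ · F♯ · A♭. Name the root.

Arranged so that each adjacent pair is a third by letter name: B♭ – D – F♯ – A♭ – C.
The bottom of that stack, B♭, is the root (this is B♭ dominant ninth sharp five).

B♭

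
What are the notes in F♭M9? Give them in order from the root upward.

Fb, Ab, Cb, Eb, Gb

F♭M9: major ninth on Fb.
- root: Fb
- major 3rd: Ab
- perfect 5th: Cb
- major 7th: Eb
- major 9th: Gb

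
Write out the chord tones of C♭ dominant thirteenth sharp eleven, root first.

C♭ E♭ G♭ B𝄫 D♭ F A♭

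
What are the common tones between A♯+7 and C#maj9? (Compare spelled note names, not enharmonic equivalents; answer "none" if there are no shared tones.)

A♯+7: A# C## E## G#
C#maj9: C# E# G# B# D#
Common to both → G#.

G#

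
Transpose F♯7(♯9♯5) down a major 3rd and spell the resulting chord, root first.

F♯ down a major 3rd → D. New chord: D dominant seventh sharp nine sharp five.
D — root
F♯ — major 3rd
A♯ — augmented 5th
C — minor 7th
E♯ — augmented 9th

D, F♯, A♯, C, E♯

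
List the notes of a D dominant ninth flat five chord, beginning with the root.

D, F-sharp, A-flat, C, E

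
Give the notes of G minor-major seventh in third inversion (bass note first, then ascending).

G minor-major seventh = G–Bb–D–F#; third inversion → seventh (F#) lowest.

F# – G – Bb – D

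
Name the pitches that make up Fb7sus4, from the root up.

Root Fb, quality dominant seventh suspended fourth:
- root: Fb
- perfect 4th: Bbb
- perfect 5th: Cb
- minor 7th: Ebb

Fb  Bbb  Cb  Ebb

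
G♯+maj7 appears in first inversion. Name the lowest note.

B♯

G♯+maj7 in root position is G♯–B♯–D𝄪–F𝄪.
First inversion places the third in the bass, which is B♯.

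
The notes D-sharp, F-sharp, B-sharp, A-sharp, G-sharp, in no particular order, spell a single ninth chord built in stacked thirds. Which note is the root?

G-sharp

Stacking in thirds gives G-sharp – B-sharp – D-sharp – F-sharp – A-sharp, so G-sharp is the root — G-sharp dominant ninth.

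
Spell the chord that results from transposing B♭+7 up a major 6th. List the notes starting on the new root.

A major 6th up from Bb is G, so the new chord is G augmented seventh.
Root: G
Major 3rd (3rd): B
Augmented 5th (5th): D#
Minor 7th (7th): F

G, B, D#, F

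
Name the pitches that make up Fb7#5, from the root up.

Root Fb, quality augmented seventh:
Fb — root
Ab — major 3rd
C — augmented 5th
Ebb — minor 7th

Fb Ab C Ebb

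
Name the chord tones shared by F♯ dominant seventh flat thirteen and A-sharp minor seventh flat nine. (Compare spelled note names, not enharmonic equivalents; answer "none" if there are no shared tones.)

F♯ dominant seventh flat thirteen = F-sharp, A-sharp, C-sharp, E, D.
A-sharp minor seventh flat nine = A-sharp, C-sharp, E-sharp, G-sharp, B.
Shared: A-sharp, C-sharp.

A-sharp  C-sharp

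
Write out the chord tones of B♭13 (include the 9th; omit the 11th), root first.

Bb D F Ab C G

B♭13: dominant thirteenth on Bb.
- root: Bb
- major 3rd: D
- perfect 5th: F
- minor 7th: Ab
- major 9th: C
- major 13th: G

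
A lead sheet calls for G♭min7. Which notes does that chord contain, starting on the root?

G♭, B𝄫, D♭, F♭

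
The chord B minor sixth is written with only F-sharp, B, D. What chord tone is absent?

G-sharp

B minor sixth = B, D, F-sharp, G-sharp. The voicing lacks the 6th (major 6th), G-sharp.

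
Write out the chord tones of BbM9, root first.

Bb D F A C

Root Bb, quality major ninth:
root → Bb
3rd (major 3rd) → D
5th (perfect 5th) → F
7th (major 7th) → A
9th (major 9th) → C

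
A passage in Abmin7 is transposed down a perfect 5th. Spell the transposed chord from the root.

D♭, F♭, A♭, C♭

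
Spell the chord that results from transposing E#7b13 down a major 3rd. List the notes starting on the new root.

C#  E#  G#  B  A

Transposed root: E# → C# (major 3rd down). So we spell C# dominant seventh flat thirteen:
- root: C#
- major 3rd: E#
- perfect 5th: G#
- minor 7th: B
- minor 13th: A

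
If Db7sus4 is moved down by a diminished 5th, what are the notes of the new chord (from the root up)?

Db down a diminished 5th → G. New chord: G dominant seventh suspended fourth.
G — root
C — perfect 4th
D — perfect 5th
F — minor 7th

G  C  D  F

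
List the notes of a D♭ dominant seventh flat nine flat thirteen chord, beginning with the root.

Root D-flat, quality dominant seventh flat nine flat thirteen:
- root: D-flat
- major 3rd: F
- perfect 5th: A-flat
- minor 7th: C-flat
- minor 9th: E-double-flat
- minor 13th: B-double-flat

D-flat – F – A-flat – C-flat – E-double-flat – B-double-flat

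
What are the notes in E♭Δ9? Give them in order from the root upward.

Root E♭, quality major ninth:
root → E♭
3rd (major 3rd) → G
5th (perfect 5th) → B♭
7th (major 7th) → D
9th (major 9th) → F

E♭, G, B♭, D, F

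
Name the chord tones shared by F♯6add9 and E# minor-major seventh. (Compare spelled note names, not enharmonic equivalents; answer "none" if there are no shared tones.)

F♯6add9: F♯ A♯ C♯ D♯ G♯
E# minor-major seventh: E♯ G♯ B♯ D𝄪
Common to both → G♯.

G♯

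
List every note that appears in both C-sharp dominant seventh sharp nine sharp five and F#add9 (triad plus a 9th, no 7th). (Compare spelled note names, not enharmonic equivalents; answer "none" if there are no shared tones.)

C-sharp dominant seventh sharp nine sharp five: C# E# G## B D##
F#add9: F# A# C# G#
Common to both → C#.

C#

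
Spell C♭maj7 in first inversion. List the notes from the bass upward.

In root position, C♭maj7 is Cb–Eb–Gb–Bb.
First inversion puts the third (Eb) in the bass.

Eb – Gb – Bb – Cb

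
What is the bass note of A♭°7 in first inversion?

Cb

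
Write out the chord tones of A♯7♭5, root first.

A#, C##, E, G#

A♯7♭5: dominant seventh flat five on A#.
- root: A#
- major 3rd: C##
- diminished 5th: E
- minor 7th: G#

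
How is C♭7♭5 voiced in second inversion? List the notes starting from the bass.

Gbb, Bbb, Cb, Eb

In root position, C♭7♭5 is Cb–Eb–Gbb–Bbb.
Second inversion puts the fifth (Gbb) in the bass.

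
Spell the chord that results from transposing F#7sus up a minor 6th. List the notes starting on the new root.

Transposed root: F# → D (minor 6th up). So we spell D dominant seventh suspended fourth:
Root: D
Perfect 4th (4th): G
Perfect 5th (5th): A
Minor 7th (7th): C

D – G – A – C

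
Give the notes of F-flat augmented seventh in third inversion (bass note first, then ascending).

F-flat augmented seventh = F-flat–A-flat–C–E-double-flat; third inversion → seventh (E-double-flat) lowest.

E-double-flat F-flat A-flat C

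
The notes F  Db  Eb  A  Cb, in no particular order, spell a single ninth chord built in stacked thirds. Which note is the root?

Db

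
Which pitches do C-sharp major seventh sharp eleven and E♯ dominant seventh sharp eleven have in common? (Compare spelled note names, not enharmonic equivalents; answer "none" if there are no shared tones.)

C-sharp major seventh sharp eleven = C-sharp, E-sharp, G-sharp, B-sharp, F-double-sharp.
E♯ dominant seventh sharp eleven = E-sharp, G-double-sharp, B-sharp, D-sharp, A-double-sharp.
Shared: E-sharp, B-sharp.

E-sharp  B-sharp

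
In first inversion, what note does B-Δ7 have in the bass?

D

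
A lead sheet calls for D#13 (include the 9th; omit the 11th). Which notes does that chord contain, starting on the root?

D#, F##, A#, C#, E#, B#

Root D#, quality dominant thirteenth:
D# — root
F## — major 3rd
A# — perfect 5th
C# — minor 7th
E# — major 9th
B# — major 13th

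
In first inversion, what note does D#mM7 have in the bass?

D#mM7 = D#–F#–A#–C##. First inversion → third in the bass = F#.

F#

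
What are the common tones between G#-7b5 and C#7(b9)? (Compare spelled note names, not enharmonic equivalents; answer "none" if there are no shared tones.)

G♯  B  D

G#-7b5: G♯ B D F♯
C#7(b9): C♯ E♯ G♯ B D
Common to both → G♯, B, D.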